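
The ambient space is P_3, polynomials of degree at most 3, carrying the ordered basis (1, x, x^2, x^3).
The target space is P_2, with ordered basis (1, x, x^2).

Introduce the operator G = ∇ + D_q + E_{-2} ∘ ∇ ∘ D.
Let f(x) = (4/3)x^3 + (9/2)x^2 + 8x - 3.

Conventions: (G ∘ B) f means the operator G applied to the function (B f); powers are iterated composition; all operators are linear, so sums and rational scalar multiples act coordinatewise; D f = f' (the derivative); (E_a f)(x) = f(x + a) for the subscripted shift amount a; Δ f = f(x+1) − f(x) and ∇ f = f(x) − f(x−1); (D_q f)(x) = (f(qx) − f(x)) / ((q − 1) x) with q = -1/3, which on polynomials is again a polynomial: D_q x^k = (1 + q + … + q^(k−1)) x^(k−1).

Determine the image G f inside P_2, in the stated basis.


the result is g(x) = (136/27)x^2 + 16x + 11/6

∇ f = 4x^2 + 5x + 29/6
D_q f = (28/27)x^2 + 3x + 8
D f = 4x^2 + 9x + 8
∇ D f = 8x + 5
E_{-2} ∇ D f = 8x - 11
(∇ + D_q + E_{-2} ∘ ∇ ∘ D) f = (136/27)x^2 + 16x + 11/6


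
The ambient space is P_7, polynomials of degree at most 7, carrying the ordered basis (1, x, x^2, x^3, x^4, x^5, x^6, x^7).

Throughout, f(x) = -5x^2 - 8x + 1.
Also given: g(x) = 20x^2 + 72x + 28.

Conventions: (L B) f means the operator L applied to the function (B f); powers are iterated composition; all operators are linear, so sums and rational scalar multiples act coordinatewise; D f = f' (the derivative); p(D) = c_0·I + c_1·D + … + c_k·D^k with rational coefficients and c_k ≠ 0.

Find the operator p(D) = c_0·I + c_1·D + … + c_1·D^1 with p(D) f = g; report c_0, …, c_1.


c_0 = -4, c_1 = -4

D^0 f = -5x^2 - 8x + 1
D^1 f = -10x - 8
matching coefficients of g against c_0 f + c_1 Df + … from the top degree down determines the c_i
solution: c_0 = -4, c_1 = -4


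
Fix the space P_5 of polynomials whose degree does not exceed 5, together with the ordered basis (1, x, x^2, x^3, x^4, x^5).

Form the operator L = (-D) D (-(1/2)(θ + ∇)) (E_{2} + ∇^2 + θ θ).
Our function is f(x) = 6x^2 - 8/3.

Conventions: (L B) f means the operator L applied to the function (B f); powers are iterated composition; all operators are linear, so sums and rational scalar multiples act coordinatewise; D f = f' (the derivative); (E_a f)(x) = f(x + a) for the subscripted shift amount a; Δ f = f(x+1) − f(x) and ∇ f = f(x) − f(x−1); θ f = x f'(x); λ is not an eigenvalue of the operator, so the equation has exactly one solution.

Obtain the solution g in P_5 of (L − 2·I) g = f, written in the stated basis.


g(x) = -3x^2 - 41/3

write g with unknown coordinates in the stated basis and equate coefficients in (L − 2·I) g = f
solving from the highest basis element down gives g = -3x^2 - 41/3
check: L g = -30
so L g − 2·g = 6x^2 - 8/3 = f ✓


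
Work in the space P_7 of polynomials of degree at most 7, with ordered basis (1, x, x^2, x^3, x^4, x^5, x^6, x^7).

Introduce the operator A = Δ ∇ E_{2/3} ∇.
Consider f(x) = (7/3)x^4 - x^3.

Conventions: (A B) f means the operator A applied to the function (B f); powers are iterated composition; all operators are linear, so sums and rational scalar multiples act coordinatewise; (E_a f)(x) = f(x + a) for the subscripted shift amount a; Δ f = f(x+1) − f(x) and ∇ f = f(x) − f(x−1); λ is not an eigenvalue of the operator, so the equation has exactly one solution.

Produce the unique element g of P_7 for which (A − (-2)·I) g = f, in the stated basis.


g(x) = (7/6)x^4 - (1/2)x^3 - 14x - 5/6

write g with unknown coordinates in the stated basis and equate coefficients in (A − (-2)·I) g = f
solving from the highest basis element down gives g = (7/6)x^4 - (1/2)x^3 - 14x - 5/6
check: A g = 28x + 5/3
so A g − (-2)·g = (7/3)x^4 - x^3 = f ✓


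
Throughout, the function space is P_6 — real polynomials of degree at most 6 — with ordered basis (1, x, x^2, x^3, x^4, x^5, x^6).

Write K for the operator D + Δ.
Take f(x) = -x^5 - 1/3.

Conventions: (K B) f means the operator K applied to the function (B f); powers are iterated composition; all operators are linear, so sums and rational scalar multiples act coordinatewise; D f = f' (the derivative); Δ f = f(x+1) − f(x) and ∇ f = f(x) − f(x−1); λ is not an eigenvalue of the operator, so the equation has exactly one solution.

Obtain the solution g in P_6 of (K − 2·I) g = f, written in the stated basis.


the image equals g(x) = (1/2)x^5 + (5/2)x^4 + (25/2)x^3 + (95/2)x^2 + 120x + 455/3

write g with unknown coordinates in the stated basis and equate coefficients in (K − 2·I) g = f
solving from the highest basis element down gives g = (1/2)x^5 + (5/2)x^4 + (25/2)x^3 + (95/2)x^2 + 120x + 455/3
check: K g = 5x^4 + 25x^3 + 95x^2 + 240x + 303
so K g − 2·g = -x^5 - 1/3 = f ✓


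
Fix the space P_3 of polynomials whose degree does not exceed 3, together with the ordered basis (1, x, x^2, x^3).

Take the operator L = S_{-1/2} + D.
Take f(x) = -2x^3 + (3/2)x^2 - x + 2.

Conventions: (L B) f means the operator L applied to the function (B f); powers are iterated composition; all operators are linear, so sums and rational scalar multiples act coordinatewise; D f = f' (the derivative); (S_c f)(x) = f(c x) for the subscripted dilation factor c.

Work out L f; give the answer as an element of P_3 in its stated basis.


g(x) = (1/4)x^3 - (45/8)x^2 + (7/2)x + 1

S_{-1/2} f = (1/4)x^3 + (3/8)x^2 + (1/2)x + 2
D f = -6x^2 + 3x - 1
(S_{-1/2} + D) f = (1/4)x^3 - (45/8)x^2 + (7/2)x + 1


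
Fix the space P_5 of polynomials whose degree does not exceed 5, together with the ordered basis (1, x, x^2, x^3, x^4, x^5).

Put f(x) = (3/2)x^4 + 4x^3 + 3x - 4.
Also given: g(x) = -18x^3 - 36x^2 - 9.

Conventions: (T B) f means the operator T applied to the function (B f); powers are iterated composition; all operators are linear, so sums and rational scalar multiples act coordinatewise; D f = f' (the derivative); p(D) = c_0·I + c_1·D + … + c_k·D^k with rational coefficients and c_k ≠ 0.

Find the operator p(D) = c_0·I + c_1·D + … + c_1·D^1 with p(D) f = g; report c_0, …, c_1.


D^0 f = (3/2)x^4 + 4x^3 + 3x - 4
D^1 f = 6x^3 + 12x^2 + 3
matching coefficients of g against c_0 f + c_1 Df + … from the top degree down determines the c_i
solution: c_0 = 0, c_1 = -3

p(D) = -3·D, i.e. c_0 = 0, c_1 = -3


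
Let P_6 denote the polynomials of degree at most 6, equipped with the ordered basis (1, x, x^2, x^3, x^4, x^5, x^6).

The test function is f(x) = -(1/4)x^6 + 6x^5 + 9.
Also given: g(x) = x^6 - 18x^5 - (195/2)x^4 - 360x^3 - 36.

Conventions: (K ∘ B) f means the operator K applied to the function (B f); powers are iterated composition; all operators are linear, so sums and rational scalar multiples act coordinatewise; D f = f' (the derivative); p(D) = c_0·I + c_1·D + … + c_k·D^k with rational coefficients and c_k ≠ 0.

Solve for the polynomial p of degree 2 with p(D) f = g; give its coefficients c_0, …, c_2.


D^0 f = -(1/4)x^6 + 6x^5 + 9
D^1 f = -(3/2)x^5 + 30x^4
D^2 f = -(15/2)x^4 + 120x^3
matching coefficients of g against c_0 f + c_1 Df + … from the top degree down determines the c_i
solution: c_0 = -4, c_1 = -4, c_2 = -3

p(D) = -4·I − 4·D − 3·D^2, i.e. c_0 = -4, c_1 = -4, c_2 = -3


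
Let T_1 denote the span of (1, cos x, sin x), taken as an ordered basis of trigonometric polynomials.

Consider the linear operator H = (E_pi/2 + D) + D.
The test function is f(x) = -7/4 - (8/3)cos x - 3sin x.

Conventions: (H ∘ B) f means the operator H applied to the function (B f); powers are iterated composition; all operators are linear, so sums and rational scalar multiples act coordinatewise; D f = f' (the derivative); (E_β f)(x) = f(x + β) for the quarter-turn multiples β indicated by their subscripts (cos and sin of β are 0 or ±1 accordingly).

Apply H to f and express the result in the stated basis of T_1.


the result is g(x) = -7/4 - 9cos x + 8sin x

E_pi/2 f = -7/4 - 3cos x + (8/3)sin x
D f = -3cos x + (8/3)sin x
(E_pi/2 + D) f = -7/4 - 6cos x + (16/3)sin x
D f = -3cos x + (8/3)sin x
((E_pi/2 + D) + D) f = -7/4 - 9cos x + 8sin x


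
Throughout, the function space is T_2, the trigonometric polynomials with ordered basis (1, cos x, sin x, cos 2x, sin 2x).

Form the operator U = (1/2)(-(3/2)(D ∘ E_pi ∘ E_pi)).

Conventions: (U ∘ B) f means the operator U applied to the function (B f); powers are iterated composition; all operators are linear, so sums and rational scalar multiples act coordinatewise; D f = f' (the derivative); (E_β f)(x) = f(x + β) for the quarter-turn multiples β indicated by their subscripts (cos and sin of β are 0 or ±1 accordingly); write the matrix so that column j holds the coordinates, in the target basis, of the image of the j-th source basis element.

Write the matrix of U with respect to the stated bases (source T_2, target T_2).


the matrix is [[0, 0, 0, 0, 0]; [0, 0, -3/4, 0, 0]; [0, 3/4, 0, 0, 0]; [0, 0, 0, 0, -3/2]; [0, 0, 0, 3/2, 0]] (rows listed top to bottom)

image of 1: 0
image of cos x: (3/4)sin x
image of sin x: -(3/4)cos x
image of cos 2x: (3/2)sin 2x
image of sin 2x: -(3/2)cos 2x
each image's coordinates form column j of the matrix


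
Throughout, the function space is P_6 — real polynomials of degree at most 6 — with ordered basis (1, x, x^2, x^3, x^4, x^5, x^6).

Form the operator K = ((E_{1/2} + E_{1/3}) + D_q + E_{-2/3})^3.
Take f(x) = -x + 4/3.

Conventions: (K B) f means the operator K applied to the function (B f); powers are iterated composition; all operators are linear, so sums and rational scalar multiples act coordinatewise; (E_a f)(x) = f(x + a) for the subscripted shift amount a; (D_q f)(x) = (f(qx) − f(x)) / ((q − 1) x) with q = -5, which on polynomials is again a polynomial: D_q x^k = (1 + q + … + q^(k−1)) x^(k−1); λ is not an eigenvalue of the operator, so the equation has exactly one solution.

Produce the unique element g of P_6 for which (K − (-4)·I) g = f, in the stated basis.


g(x) = -(1/31)x + 437/5766

write g with unknown coordinates in the stated basis and equate coefficients in (K − (-4)·I) g = f
solving from the highest basis element down gives g = -(1/31)x + 437/5766
check: K g = -(27/31)x + 990/961
so K g − (-4)·g = -x + 4/3 = f ✓


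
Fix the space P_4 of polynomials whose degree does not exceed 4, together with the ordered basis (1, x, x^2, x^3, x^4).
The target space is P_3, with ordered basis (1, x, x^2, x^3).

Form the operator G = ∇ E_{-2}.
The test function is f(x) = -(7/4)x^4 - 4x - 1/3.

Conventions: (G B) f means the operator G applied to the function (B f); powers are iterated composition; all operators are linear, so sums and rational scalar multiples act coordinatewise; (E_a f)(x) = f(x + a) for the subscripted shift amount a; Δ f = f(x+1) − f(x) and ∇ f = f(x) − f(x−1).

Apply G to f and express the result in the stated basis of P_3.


g(x) = -7x^3 + (105/2)x^2 - 133x + 439/4

E_{-2} f = -(7/4)x^4 + 14x^3 - 42x^2 + 52x - 61/3
∇ E_{-2} f = -7x^3 + (105/2)x^2 - 133x + 439/4


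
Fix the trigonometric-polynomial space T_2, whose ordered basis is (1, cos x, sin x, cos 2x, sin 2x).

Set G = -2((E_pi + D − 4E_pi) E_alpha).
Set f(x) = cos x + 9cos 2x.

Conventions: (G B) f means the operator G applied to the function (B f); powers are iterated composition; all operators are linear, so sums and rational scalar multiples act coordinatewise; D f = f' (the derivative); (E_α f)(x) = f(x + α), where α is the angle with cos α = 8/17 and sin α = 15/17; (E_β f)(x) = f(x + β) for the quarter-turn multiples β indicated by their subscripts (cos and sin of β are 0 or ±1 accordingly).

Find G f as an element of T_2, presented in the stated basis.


E_alpha f = (8/17)cos x - (15/17)sin x - (1449/289)cos 2x - (2160/289)sin 2x
E_pi E_alpha f = -(8/17)cos x + (15/17)sin x - (1449/289)cos 2x - (2160/289)sin 2x
D E_alpha f = -(15/17)cos x - (8/17)sin x - (4320/289)cos 2x + (2898/289)sin 2x
E_pi E_alpha f = -(8/17)cos x + (15/17)sin x - (1449/289)cos 2x - (2160/289)sin 2x
(-4E_pi) E_alpha f = (32/17)cos x - (60/17)sin x + (5796/289)cos 2x + (8640/289)sin 2x
(E_pi + D − 4E_pi) E_alpha f = (9/17)cos x - (53/17)sin x + (27/289)cos 2x + (9378/289)sin 2x
(-2((E_pi + D − 4E_pi) E_alpha)) f = -(18/17)cos x + (106/17)sin x - (54/289)cos 2x - (18756/289)sin 2x

the image equals g(x) = -(18/17)cos x + (106/17)sin x - (54/289)cos 2x - (18756/289)sin 2x


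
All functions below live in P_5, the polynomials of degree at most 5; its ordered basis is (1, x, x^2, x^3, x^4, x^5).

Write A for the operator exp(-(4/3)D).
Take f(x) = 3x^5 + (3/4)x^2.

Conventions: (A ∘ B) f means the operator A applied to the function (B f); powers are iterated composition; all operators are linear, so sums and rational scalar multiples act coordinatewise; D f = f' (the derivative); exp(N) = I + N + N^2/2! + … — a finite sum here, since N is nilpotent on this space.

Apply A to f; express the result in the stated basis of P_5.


order-1 term: -20x^4 - 2x
order-2 term: (160/3)x^3 + 4/3
order-3 term: -(640/9)x^2
order-4 term: (1280/27)x
order-5 term: -1024/81
the series for exp(-(4/3)D) f terminates at order 5
exp(-(4/3)D) f = 3x^5 - 20x^4 + (160/3)x^3 - (2533/36)x^2 + (1226/27)x - 916/81

the image equals g(x) = 3x^5 - 20x^4 + (160/3)x^3 - (2533/36)x^2 + (1226/27)x - 916/81


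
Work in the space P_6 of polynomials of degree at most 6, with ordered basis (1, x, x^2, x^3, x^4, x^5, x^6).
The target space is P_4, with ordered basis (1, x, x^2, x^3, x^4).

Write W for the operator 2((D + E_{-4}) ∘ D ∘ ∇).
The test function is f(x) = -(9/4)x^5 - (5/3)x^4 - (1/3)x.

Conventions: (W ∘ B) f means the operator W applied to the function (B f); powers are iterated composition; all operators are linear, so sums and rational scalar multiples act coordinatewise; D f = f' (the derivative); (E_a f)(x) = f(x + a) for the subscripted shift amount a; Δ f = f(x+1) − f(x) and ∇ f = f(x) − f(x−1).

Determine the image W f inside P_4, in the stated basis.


∇ f = -(45/4)x^4 + (95/6)x^3 - (25/2)x^2 + (55/12)x - 11/12
D ∇ f = -45x^3 + (95/2)x^2 - 25x + 55/12
D D ∇ f = -135x^2 + 95x - 25
E_{-4} D ∇ f = -45x^3 + (1175/2)x^2 - 2565x + 44935/12
(D + E_{-4}) D ∇ f = -45x^3 + (905/2)x^2 - 2470x + 44635/12
(2((D + E_{-4}) ∘ D ∘ ∇)) f = -90x^3 + 905x^2 - 4940x + 44635/6

the image equals g(x) = -90x^3 + 905x^2 - 4940x + 44635/6


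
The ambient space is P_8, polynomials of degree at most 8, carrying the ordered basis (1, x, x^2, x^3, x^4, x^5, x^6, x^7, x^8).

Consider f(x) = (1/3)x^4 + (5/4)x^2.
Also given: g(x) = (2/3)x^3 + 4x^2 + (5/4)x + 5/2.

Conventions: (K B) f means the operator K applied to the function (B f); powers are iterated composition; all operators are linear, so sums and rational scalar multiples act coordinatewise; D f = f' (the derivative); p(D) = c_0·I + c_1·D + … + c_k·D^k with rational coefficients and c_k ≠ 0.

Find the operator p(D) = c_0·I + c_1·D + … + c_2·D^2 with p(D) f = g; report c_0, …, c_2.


p(D) = (1/2)·D + D^2, i.e. c_0 = 0, c_1 = 1/2, c_2 = 1

D^0 f = (1/3)x^4 + (5/4)x^2
D^1 f = (4/3)x^3 + (5/2)x
D^2 f = 4x^2 + 5/2
matching coefficients of g against c_0 f + c_1 Df + … from the top degree down determines the c_i
solution: c_0 = 0, c_1 = 1/2, c_2 = 1


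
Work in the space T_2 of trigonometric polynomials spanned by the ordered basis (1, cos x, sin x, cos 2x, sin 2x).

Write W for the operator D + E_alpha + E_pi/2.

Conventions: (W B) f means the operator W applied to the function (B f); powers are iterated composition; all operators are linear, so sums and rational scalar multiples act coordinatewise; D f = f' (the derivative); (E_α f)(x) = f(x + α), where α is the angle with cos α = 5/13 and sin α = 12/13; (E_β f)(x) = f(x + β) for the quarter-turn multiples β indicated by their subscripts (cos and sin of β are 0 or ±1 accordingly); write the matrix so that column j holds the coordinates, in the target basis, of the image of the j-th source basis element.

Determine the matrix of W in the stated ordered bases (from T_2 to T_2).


image of 1: 2
image of cos x: (5/13)cos x - (38/13)sin x
image of sin x: (38/13)cos x + (5/13)sin x
image of cos 2x: -(288/169)cos 2x - (458/169)sin 2x
image of sin 2x: (458/169)cos 2x - (288/169)sin 2x
each image's coordinates form column j of the matrix

the matrix is [[2, 0, 0, 0, 0]; [0, 5/13, 38/13, 0, 0]; [0, -38/13, 5/13, 0, 0]; [0, 0, 0, -288/169, 458/169]; [0, 0, 0, -458/169, -288/169]] (rows listed top to bottom)


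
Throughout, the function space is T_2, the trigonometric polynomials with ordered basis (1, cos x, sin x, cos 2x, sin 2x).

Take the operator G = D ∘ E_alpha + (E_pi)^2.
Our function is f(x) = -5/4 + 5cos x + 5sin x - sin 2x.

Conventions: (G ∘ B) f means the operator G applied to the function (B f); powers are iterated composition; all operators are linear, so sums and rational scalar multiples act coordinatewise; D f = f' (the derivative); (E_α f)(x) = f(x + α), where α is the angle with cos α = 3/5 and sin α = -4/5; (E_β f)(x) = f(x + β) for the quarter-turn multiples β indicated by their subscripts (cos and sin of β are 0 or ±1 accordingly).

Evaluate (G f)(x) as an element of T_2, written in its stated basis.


E_alpha f = -5/4 - cos x + 7sin x + (24/25)cos 2x + (7/25)sin 2x
D E_alpha f = 7cos x + sin x + (14/25)cos 2x - (48/25)sin 2x
E_pi f = -5/4 - 5cos x - 5sin x - sin 2x
E_pi E_pi f = -5/4 + 5cos x + 5sin x - sin 2x
(D ∘ E_alpha + (E_pi)^2) f = -5/4 + 12cos x + 6sin x + (14/25)cos 2x - (73/25)sin 2x

g(x) = -5/4 + 12cos x + 6sin x + (14/25)cos 2x - (73/25)sin 2x


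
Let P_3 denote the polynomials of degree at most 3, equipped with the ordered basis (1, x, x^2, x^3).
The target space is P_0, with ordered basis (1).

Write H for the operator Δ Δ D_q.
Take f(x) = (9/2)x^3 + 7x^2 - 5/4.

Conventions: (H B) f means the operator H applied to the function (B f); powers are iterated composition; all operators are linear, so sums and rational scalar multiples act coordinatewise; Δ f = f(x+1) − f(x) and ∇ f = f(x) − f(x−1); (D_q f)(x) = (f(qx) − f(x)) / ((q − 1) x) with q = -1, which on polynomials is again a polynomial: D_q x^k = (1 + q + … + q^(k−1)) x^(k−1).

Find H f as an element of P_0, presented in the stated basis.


D_q f = (9/2)x^2
Δ D_q f = 9x + 9/2
Δ Δ D_q f = 9

the image equals g(x) = 9


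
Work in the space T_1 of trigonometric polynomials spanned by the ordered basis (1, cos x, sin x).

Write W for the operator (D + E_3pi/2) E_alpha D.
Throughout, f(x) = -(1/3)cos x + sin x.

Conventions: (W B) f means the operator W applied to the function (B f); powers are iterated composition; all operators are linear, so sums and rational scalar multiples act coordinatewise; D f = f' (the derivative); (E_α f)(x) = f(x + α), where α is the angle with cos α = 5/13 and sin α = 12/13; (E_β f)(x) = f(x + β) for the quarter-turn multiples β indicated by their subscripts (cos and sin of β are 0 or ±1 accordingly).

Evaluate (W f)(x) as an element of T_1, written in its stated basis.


D f = cos x + (1/3)sin x
E_alpha D f = (9/13)cos x - (31/39)sin x
D E_alpha D f = -(31/39)cos x - (9/13)sin x
E_3pi/2 E_alpha D f = (31/39)cos x + (9/13)sin x
(D + E_3pi/2) E_alpha D f = 0

the image equals g(x) = 0


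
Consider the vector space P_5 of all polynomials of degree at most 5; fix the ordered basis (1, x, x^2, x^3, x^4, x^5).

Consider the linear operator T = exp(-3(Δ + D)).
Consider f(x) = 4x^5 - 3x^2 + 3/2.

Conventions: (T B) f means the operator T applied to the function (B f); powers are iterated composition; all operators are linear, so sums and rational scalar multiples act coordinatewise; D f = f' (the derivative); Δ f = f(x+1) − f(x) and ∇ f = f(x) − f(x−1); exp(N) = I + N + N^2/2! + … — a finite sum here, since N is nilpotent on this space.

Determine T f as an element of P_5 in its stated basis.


order-1 term: -120x^4 - 120x^3 - 120x^2 - 24x - 3
order-2 term: 1440x^3 + 2160x^2 + 1980x + 612
order-3 term: -8640x^2 - 12960x - 7560
order-4 term: 25920x + 25920
order-5 term: -31104
the series for exp(-3(Δ + D)) f terminates at order 5
exp(-3(Δ + D)) f = 4x^5 - 120x^4 + 1320x^3 - 6603x^2 + 14916x - 24267/2

g(x) = 4x^5 - 120x^4 + 1320x^3 - 6603x^2 + 14916x - 24267/2


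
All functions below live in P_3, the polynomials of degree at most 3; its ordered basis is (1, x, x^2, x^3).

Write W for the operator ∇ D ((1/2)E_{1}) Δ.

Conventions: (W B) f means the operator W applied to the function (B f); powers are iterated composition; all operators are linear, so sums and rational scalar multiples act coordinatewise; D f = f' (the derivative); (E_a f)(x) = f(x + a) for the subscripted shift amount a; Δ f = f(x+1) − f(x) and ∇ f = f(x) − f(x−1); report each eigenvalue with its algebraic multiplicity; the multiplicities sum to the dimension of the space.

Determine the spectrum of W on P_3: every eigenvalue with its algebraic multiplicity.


λ = 0 (multiplicity 4)

image of 1: 0
image of x: 0
image of x^2: 0
image of x^3: 3
the matrix is upper triangular; its diagonal is (0, 0, 0, 0)
for a triangular matrix the eigenvalues are the diagonal entries, with algebraic multiplicity their repetition count


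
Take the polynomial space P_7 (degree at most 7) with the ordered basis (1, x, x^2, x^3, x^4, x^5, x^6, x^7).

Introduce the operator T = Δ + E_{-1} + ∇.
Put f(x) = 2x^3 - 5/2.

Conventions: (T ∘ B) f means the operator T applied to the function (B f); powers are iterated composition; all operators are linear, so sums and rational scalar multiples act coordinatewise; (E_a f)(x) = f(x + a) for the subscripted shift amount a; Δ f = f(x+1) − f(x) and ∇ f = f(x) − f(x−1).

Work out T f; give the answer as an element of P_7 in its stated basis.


Δ f = 6x^2 + 6x + 2
E_{-1} f = 2x^3 - 6x^2 + 6x - 9/2
∇ f = 6x^2 - 6x + 2
(Δ + E_{-1} + ∇) f = 2x^3 + 6x^2 + 6x - 1/2

the result is g(x) = 2x^3 + 6x^2 + 6x - 1/2


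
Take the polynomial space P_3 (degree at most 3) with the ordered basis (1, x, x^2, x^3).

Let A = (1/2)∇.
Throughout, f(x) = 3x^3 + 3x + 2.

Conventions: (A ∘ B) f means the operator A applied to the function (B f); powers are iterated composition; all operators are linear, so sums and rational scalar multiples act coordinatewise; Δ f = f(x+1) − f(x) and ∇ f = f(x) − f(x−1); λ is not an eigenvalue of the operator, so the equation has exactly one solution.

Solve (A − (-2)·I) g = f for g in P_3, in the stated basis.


the result is g(x) = (3/2)x^3 - (9/8)x^2 + (51/16)x - 29/64

write g with unknown coordinates in the stated basis and equate coefficients in (A − (-2)·I) g = f
solving from the highest basis element down gives g = (3/2)x^3 - (9/8)x^2 + (51/16)x - 29/64
check: A g = (9/4)x^2 - (27/8)x + 93/32
so A g − (-2)·g = 3x^3 + 3x + 2 = f ✓


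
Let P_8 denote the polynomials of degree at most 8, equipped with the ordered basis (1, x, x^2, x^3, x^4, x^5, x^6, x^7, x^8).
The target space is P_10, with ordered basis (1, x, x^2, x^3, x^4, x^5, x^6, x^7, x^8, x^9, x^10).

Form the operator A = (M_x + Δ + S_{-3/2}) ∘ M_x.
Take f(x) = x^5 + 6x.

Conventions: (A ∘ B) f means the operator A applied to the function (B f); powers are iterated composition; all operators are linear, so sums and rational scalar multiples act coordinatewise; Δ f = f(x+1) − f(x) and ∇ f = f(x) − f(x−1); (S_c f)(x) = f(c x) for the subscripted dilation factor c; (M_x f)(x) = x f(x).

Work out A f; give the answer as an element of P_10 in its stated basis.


the image equals g(x) = x^7 + (729/64)x^6 + 6x^5 + 15x^4 + 26x^3 + (57/2)x^2 + 18x + 7

M_x f = x^6 + 6x^2
M_x M_x f = x^7 + 6x^3
Δ M_x f = 6x^5 + 15x^4 + 20x^3 + 15x^2 + 18x + 7
S_{-3/2} M_x f = (729/64)x^6 + (27/2)x^2
(M_x + Δ + S_{-3/2}) M_x f = x^7 + (729/64)x^6 + 6x^5 + 15x^4 + 26x^3 + (57/2)x^2 + 18x + 7


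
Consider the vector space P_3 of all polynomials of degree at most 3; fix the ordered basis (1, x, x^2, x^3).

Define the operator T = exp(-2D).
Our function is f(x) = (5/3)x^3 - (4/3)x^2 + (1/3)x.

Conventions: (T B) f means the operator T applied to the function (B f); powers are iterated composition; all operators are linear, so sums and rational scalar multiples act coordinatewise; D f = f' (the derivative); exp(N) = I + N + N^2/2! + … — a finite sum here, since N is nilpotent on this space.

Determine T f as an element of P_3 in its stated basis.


order-1 term: -10x^2 + (16/3)x - 2/3
order-2 term: 20x - 16/3
order-3 term: -40/3
the series for exp(-2D) f terminates at order 3
exp(-2D) f = (5/3)x^3 - (34/3)x^2 + (77/3)x - 58/3

the image equals g(x) = (5/3)x^3 - (34/3)x^2 + (77/3)x - 58/3


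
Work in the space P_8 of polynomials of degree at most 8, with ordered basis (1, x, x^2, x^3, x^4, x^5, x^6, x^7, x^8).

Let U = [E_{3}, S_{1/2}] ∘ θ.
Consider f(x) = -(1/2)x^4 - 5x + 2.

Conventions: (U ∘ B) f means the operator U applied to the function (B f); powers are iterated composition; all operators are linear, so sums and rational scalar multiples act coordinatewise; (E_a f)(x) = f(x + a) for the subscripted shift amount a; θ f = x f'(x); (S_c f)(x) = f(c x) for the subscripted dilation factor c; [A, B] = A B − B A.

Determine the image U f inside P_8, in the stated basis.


θ f = -2x^4 - 5x
S_{1/2} θ f = -(1/8)x^4 - (5/2)x
E_{3} S_{1/2} θ f = -(1/8)x^4 - (3/2)x^3 - (27/4)x^2 - 16x - 141/8
E_{3} θ f = -2x^4 - 24x^3 - 108x^2 - 221x - 177
S_{1/2} E_{3} θ f = -(1/8)x^4 - 3x^3 - 27x^2 - (221/2)x - 177
[E_{3}, S_{1/2}] θ f = (3/2)x^3 + (81/4)x^2 + (189/2)x + 1275/8

the result is g(x) = (3/2)x^3 + (81/4)x^2 + (189/2)x + 1275/8


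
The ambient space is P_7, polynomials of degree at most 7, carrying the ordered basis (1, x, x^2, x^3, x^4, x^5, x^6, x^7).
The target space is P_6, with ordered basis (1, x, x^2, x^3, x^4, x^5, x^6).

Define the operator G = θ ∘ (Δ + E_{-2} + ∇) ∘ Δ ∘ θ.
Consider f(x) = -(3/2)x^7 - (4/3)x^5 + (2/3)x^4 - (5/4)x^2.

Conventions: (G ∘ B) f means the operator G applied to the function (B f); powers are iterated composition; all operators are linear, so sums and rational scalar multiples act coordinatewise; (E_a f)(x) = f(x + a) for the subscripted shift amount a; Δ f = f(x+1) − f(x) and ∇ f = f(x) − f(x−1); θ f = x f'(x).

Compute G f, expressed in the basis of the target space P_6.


θ f = -(21/2)x^7 - (20/3)x^5 + (8/3)x^4 - (5/2)x^2
Δ θ f = -(147/2)x^6 - (441/2)x^5 - (2405/6)x^4 - (847/2)x^3 - (1627/6)x^2 - (607/6)x - 17
Δ (Δ ∘ θ) f = -441x^5 - 2205x^4 - (15835/3)x^3 - 6983x^2 - (14879/3)x - 4472/3
E_{-2} (Δ ∘ θ) f = -(147/2)x^6 + (1323/2)x^5 - (15635/6)x^4 + (34339/6)x^3 - (44101/6)x^2 + (31201/6)x - 4718/3
∇ (Δ ∘ θ) f = -441x^5 - (2605/3)x^3 + 32x^2 - (641/3)x + 1/3
(Δ + E_{-2} + ∇) (Δ ∘ θ) f = -(147/2)x^6 - (441/2)x^5 - (28865/6)x^4 - (847/2)x^3 - (85807/6)x^2 + (161/6)x - 3063
θ (Δ + E_{-2} + ∇) (Δ ∘ θ) f = -441x^6 - (2205/2)x^5 - (57730/3)x^4 - (2541/2)x^3 - (85807/3)x^2 + (161/6)x

the result is g(x) = -441x^6 - (2205/2)x^5 - (57730/3)x^4 - (2541/2)x^3 - (85807/3)x^2 + (161/6)x


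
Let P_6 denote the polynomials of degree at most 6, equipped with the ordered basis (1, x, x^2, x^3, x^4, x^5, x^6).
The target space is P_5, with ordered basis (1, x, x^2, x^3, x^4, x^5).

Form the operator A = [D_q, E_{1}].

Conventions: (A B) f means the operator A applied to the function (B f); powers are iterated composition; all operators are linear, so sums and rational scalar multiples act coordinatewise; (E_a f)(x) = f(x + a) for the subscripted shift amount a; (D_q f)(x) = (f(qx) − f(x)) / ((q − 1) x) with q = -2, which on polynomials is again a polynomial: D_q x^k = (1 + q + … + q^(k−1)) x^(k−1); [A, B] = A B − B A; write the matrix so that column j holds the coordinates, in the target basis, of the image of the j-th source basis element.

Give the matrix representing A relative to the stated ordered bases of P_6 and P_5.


image of 1: 0
image of x: 0
image of x^2: 3
image of x^3: -9x
image of x^4: 27x^2 + 9x + 9
image of x^5: -69x^3 - 36x^2 - 54x - 6
image of x^6: 171x^4 + 135x^3 + 270x^2 + 90x + 27
each image's coordinates form column j of the matrix

the matrix is [[0, 0, 3, 0, 9, -6, 27]; [0, 0, 0, -9, 9, -54, 90]; [0, 0, 0, 0, 27, -36, 270]; [0, 0, 0, 0, 0, -69, 135]; [0, 0, 0, 0, 0, 0, 171]; [0, 0, 0, 0, 0, 0, 0]] (rows listed top to bottom)


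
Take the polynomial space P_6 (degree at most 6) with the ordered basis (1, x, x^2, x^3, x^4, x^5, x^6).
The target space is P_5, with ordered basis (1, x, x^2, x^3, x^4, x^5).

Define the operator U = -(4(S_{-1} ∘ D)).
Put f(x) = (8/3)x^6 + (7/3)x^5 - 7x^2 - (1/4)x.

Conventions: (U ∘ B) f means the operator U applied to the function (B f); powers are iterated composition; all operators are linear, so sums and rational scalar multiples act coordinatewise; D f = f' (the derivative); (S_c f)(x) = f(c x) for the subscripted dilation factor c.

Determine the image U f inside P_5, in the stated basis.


D f = 16x^5 + (35/3)x^4 - 14x - 1/4
S_{-1} D f = -16x^5 + (35/3)x^4 + 14x - 1/4
(4(S_{-1} ∘ D)) f = -64x^5 + (140/3)x^4 + 56x - 1
(-(4(S_{-1} ∘ D))) f = 64x^5 - (140/3)x^4 - 56x + 1

the result is g(x) = 64x^5 - (140/3)x^4 - 56x + 1


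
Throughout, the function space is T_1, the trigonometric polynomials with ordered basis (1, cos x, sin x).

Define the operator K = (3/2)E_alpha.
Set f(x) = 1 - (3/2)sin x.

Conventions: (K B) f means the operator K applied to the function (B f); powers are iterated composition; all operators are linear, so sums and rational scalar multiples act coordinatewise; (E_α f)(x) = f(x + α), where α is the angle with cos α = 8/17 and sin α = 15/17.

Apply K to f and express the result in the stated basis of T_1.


g(x) = 3/2 - (135/68)cos x - (18/17)sin x

E_alpha f = 1 - (45/34)cos x - (12/17)sin x
((3/2)E_alpha) f = 3/2 - (135/68)cos x - (18/17)sin x


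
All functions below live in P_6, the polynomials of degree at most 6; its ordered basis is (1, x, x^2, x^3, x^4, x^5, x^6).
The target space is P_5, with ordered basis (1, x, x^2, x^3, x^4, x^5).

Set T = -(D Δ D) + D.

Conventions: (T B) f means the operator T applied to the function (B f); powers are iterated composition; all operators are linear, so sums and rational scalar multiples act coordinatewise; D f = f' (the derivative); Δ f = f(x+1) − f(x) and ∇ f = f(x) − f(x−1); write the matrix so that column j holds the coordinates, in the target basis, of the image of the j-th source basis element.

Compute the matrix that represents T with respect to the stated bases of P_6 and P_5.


the matrix is [[0, 1, 0, -6, -12, -20, -30]; [0, 0, 2, 0, -24, -60, -120]; [0, 0, 0, 3, 0, -60, -180]; [0, 0, 0, 0, 4, 0, -120]; [0, 0, 0, 0, 0, 5, 0]; [0, 0, 0, 0, 0, 0, 6]] (rows listed top to bottom)

image of 1: 0
image of x: 1
image of x^2: 2x
image of x^3: 3x^2 - 6
image of x^4: 4x^3 - 24x - 12
image of x^5: 5x^4 - 60x^2 - 60x - 20
image of x^6: 6x^5 - 120x^3 - 180x^2 - 120x - 30
each image's coordinates form column j of the matrix


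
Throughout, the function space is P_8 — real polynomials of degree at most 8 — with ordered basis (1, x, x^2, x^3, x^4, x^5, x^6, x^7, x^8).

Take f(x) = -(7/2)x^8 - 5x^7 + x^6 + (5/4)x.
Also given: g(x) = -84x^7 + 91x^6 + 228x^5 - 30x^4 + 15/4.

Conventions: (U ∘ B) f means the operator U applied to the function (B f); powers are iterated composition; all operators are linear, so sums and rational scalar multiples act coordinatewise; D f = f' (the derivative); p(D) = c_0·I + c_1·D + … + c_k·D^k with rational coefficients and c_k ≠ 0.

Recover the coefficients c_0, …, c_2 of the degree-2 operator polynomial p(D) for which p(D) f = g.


D^0 f = -(7/2)x^8 - 5x^7 + x^6 + (5/4)x
D^1 f = -28x^7 - 35x^6 + 6x^5 + 5/4
D^2 f = -196x^6 - 210x^5 + 30x^4
matching coefficients of g against c_0 f + c_1 Df + … from the top degree down determines the c_i
solution: c_0 = 0, c_1 = 3, c_2 = -1

c_0 = 0, c_1 = 3, c_2 = -1


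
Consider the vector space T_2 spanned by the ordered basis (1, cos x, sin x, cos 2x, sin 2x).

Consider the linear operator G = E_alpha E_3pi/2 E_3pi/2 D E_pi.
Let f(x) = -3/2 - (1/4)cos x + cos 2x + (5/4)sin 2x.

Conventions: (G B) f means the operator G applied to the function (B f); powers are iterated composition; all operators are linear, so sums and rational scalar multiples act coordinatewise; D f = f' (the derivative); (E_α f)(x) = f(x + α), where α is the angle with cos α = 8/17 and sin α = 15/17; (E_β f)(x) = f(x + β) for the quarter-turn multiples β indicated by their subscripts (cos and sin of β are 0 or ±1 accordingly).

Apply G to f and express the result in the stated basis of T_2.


E_pi f = -3/2 + (1/4)cos x + cos 2x + (5/4)sin 2x
D E_pi f = -(1/4)sin x + (5/2)cos 2x - 2sin 2x
E_3pi/2 (D E_pi) f = (1/4)cos x - (5/2)cos 2x + 2sin 2x
E_3pi/2 E_3pi/2 (D E_pi) f = (1/4)sin x + (5/2)cos 2x - 2sin 2x
E_alpha (E_3pi/2 E_3pi/2) (D E_pi) f = (15/68)cos x + (2/17)sin x - (1765/578)cos 2x - (278/289)sin 2x

the result is g(x) = (15/68)cos x + (2/17)sin x - (1765/578)cos 2x - (278/289)sin 2x


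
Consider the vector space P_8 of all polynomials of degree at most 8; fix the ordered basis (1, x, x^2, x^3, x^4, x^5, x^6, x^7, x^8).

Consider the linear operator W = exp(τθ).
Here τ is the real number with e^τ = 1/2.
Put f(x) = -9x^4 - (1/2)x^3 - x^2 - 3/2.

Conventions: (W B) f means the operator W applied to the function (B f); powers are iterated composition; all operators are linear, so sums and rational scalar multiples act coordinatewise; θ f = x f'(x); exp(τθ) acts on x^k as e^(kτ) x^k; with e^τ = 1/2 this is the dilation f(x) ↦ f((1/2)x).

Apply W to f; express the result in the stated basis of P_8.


exp(τθ) x^k = e^(kτ) x^k; with e^τ = 1/2 this sends x^k to (1/2)^k x^k
x^2 ↦ 1/4 x^2
x^3 ↦ 1/8 x^3
x^4 ↦ 1/16 x^4
applying this coordinatewise to f: exp(τθ) f = -(9/16)x^4 - (1/16)x^3 - (1/4)x^2 - 3/2

the result is g(x) = -(9/16)x^4 - (1/16)x^3 - (1/4)x^2 - 3/2


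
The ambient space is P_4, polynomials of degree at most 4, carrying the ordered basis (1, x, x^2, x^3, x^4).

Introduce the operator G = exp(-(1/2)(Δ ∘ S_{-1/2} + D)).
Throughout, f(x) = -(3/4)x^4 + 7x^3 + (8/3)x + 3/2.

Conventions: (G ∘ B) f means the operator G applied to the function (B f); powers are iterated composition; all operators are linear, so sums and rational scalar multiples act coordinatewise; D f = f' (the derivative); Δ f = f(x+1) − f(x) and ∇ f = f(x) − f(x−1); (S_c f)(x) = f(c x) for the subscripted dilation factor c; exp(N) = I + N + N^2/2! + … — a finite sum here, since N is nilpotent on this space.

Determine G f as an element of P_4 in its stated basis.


the image equals g(x) = -(3/4)x^4 + (275/32)x^3 - (10335/1024)x^2 + (126719/12288)x + 248989/196608

order-1 term: (51/32)x^3 - (579/64)x^2 + (45/32)x - 79/384
order-2 term: -(1071/1024)x^2 + (5943/1024)x + 225/512
order-3 term: (1785/4096)x - 3605/8192
order-4 term: -1785/65536
the series for exp(-(1/2)(Δ ∘ S_{-1/2} + D)) f terminates at order 4
exp(-(1/2)(Δ ∘ S_{-1/2} + D)) f = -(3/4)x^4 + (275/32)x^3 - (10335/1024)x^2 + (126719/12288)x + 248989/196608


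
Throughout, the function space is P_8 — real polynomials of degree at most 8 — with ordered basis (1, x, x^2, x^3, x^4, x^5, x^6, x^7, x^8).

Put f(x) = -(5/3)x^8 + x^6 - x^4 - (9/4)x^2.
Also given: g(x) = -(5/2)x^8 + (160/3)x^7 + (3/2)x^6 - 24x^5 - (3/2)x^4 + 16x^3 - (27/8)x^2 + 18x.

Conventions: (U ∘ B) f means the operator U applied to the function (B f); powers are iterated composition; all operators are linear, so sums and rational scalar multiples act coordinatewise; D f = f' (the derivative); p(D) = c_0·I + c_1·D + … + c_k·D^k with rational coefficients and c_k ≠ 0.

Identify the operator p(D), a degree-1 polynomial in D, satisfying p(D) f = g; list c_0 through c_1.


c_0 = 3/2, c_1 = -4

D^0 f = -(5/3)x^8 + x^6 - x^4 - (9/4)x^2
D^1 f = -(40/3)x^7 + 6x^5 - 4x^3 - (9/2)x
matching coefficients of g against c_0 f + c_1 Df + … from the top degree down determines the c_i
solution: c_0 = 3/2, c_1 = -4


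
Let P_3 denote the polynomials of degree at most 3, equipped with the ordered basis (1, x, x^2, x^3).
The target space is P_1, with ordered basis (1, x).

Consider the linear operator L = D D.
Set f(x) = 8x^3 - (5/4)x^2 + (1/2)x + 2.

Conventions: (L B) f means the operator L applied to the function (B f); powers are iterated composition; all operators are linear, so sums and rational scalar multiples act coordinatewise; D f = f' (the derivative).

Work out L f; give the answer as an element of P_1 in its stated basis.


D f = 24x^2 - (5/2)x + 1/2
D D f = 48x - 5/2

the result is g(x) = 48x - 5/2


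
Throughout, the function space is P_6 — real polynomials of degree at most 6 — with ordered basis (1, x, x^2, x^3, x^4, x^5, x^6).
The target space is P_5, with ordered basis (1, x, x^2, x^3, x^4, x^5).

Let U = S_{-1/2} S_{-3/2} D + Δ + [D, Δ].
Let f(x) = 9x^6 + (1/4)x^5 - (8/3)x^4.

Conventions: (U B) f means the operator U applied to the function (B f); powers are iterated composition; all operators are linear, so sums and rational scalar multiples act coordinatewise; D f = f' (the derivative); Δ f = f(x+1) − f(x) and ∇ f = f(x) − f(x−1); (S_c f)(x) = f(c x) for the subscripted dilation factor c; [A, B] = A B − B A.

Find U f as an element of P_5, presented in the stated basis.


D f = 54x^5 + (5/4)x^4 - (32/3)x^3
S_{-3/2} D f = -(6561/16)x^5 + (405/64)x^4 + 36x^3
S_{-1/2} S_{-3/2} D f = (6561/512)x^5 + (405/1024)x^4 - (9/2)x^3
Δ f = 54x^5 + (545/4)x^4 + (1031/6)x^3 + (243/2)x^2 + (535/12)x + 79/12
Δ f = 54x^5 + (545/4)x^4 + (1031/6)x^3 + (243/2)x^2 + (535/12)x + 79/12
D Δ f = 270x^4 + 545x^3 + (1031/2)x^2 + 243x + 535/12
D f = 54x^5 + (5/4)x^4 - (32/3)x^3
Δ D f = 270x^4 + 545x^3 + (1031/2)x^2 + 243x + 535/12
[D, Δ] f = 0
(S_{-1/2} S_{-3/2} D + Δ + [D, Δ]) f = (34209/512)x^5 + (139925/1024)x^4 + (502/3)x^3 + (243/2)x^2 + (535/12)x + 79/12

the result is g(x) = (34209/512)x^5 + (139925/1024)x^4 + (502/3)x^3 + (243/2)x^2 + (535/12)x + 79/12


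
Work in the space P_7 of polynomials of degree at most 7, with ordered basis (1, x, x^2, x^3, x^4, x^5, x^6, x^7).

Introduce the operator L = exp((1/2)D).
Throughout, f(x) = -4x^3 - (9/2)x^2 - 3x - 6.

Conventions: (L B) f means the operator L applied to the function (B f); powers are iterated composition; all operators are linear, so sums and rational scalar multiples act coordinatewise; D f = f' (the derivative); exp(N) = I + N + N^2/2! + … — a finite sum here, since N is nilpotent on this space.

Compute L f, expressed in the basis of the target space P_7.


order-1 term: -6x^2 - (9/2)x - 3/2
order-2 term: -3x - 9/8
order-3 term: -1/2
the series for exp((1/2)D) f terminates at order 3
exp((1/2)D) f = -4x^3 - (21/2)x^2 - (21/2)x - 73/8

the image equals g(x) = -4x^3 - (21/2)x^2 - (21/2)x - 73/8


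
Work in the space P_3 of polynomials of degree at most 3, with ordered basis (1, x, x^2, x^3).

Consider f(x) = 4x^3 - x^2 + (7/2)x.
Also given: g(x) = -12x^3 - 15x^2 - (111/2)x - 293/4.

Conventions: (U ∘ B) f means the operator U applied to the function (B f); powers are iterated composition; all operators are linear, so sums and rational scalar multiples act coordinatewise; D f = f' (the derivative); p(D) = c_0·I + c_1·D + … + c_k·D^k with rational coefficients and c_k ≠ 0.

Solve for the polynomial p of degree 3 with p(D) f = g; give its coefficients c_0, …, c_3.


D^0 f = 4x^3 - x^2 + (7/2)x
D^1 f = 12x^2 - 2x + 7/2
D^2 f = 24x - 2
D^3 f = 24
matching coefficients of g against c_0 f + c_1 Df + … from the top degree down determines the c_i
solution: c_0 = -3, c_1 = -3/2, c_2 = -2, c_3 = -3

c_0 = -3, c_1 = -3/2, c_2 = -2, c_3 = -3


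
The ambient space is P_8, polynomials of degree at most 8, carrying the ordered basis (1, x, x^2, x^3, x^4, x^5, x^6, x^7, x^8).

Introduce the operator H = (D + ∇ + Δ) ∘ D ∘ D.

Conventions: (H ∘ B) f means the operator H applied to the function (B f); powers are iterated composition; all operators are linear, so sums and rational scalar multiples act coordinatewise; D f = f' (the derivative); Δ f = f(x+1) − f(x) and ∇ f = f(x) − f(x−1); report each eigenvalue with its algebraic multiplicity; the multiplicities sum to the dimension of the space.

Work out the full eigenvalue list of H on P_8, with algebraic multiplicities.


image of 1: 0
image of x: 0
image of x^2: 0
image of x^3: 18
image of x^4: 72x
image of x^5: 180x^2 + 40
image of x^6: 360x^3 + 240x
image of x^7: 630x^4 + 840x^2 + 84
image of x^8: 1008x^5 + 2240x^3 + 672x
the matrix is upper triangular; its diagonal is (0, 0, 0, 0, 0, 0, 0, 0, 0)
for a triangular matrix the eigenvalues are the diagonal entries, with algebraic multiplicity their repetition count

λ = 0 (multiplicity 9)
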